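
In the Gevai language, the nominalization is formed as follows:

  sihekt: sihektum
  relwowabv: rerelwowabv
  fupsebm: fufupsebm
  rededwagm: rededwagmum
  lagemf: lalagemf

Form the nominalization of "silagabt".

sisilagabt

fupsebm and rededwagm both end in -m yet inflect differently (fufupsebm, rededwagmum), so the final letter is not what conditions the rule; the second-to-last letter is.
"silagabt" has second-to-last letter 'b'. The stems whose second-to-last letter is 'b' (fupsebm → fufupsebm, relwowabv → rerelwowabv) repeat the first consonant+vowel as a prefix.
The other pattern: stems whose second-to-last letter is 'g' or 'k' add -um.
So silagabt → sisilagabt.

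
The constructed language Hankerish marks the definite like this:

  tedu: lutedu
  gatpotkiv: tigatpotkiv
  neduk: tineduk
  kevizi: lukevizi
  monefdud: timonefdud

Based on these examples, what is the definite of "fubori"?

lufubori

neduk and tedu both have last vowel 'u' yet inflect differently (tineduk, lutedu), so the last vowel is not what conditions the rule; whether the stem ends in a vowel or a consonant is.
"fubori" ends in a vowel. The stems ending in a vowel (tedu → lutedu, kevizi → lukevizi) add the prefix lu-.
So fubori → lufubori.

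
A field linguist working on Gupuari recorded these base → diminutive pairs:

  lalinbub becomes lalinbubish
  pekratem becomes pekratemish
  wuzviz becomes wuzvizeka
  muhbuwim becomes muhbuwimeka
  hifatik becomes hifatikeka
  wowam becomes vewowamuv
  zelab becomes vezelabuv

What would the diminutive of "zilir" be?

zilireka

muhbuwim and wowam both end in -m yet inflect differently (muhbuwimeka, vewowamuv), so the final letter is not what conditions the rule; the last vowel is.
"zilir" has last vowel 'i'. The stems whose last vowel is 'i' (muhbuwim → muhbuwimeka, hifatik → hifatikeka, wuzviz → wuzvizeka) add -eka.
The other patterns: stems whose last vowel is 'a' add ve- … -uv around the stem; stems whose last vowel is 'e' or 'u' add -ish.
So zilir → zilireka.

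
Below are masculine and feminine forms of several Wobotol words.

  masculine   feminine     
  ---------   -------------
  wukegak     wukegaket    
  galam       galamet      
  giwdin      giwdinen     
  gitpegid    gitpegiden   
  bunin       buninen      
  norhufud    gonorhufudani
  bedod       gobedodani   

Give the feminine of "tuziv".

tuziven

gitpegid and norhufud both end in -d yet inflect differently (gitpegiden, gonorhufudani), so the final letter is not what conditions the rule; the last vowel is.
"tuziv" has last vowel 'i'. The stems whose last vowel is 'i' (giwdin → giwdinen, gitpegid → gitpegiden, bunin → buninen) add -en.
The other patterns: stems whose last vowel is 'a' add -et; stems whose last vowel is 'o' or 'u' add go- … -ani around the stem.
So tuziv → tuziven.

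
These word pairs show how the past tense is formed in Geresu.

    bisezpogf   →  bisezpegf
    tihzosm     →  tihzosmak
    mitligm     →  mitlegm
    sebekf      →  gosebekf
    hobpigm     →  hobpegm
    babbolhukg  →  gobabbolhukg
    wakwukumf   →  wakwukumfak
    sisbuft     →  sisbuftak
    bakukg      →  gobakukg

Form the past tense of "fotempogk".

fotempegk

sebekf and bisezpogf both end in -f yet inflect differently (gosebekf, bisezpegf), so the final letter is not what conditions the rule; the second-to-last letter is.
"fotempogk" has second-to-last letter 'g'. The stems whose second-to-last letter is 'g' (hobpigm → hobpegm, mitligm → mitlegm, bisezpogf → bisezpegf) change the last vowel to 'e'.
So fotempogk → fotempegk.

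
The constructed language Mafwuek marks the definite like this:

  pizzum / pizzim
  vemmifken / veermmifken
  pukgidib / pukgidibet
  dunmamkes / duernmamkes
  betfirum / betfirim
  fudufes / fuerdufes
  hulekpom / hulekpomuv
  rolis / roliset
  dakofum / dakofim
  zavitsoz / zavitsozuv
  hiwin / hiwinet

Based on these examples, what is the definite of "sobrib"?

"sobrib" has last vowel 'i'. The stems whose last vowel is 'i' (hiwin → hiwinet, rolis → roliset, pukgidib → pukgidibet) add -et.
The other patterns: stems whose last vowel is 'u' change the last vowel to 'i'; stems whose last vowel is 'o' add -uv; stems whose last vowel is 'e' insert -er- after the first vowel.
So sobrib → sobribet.

sobribet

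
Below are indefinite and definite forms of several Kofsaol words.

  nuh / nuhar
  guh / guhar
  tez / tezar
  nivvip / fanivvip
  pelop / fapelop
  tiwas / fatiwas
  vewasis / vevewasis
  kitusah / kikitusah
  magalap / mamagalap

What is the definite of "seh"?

sehar

tiwas and vewasis both end in -s yet inflect differently (fatiwas, vevewasis), so the final letter is not what conditions the rule; the number of vowels is.
"seh" has 1 vowel. The stems with 1 vowel (nuh → nuhar, guh → guhar, tez → tezar) add -ar.
So seh → sehar.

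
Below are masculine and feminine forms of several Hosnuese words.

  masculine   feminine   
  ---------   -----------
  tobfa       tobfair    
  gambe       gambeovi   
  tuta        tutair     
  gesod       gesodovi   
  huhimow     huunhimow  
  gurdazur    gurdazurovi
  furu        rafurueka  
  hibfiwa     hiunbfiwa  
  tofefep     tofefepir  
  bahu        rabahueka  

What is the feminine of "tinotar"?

tinotarir

hibfiwa and tuta both end in -a yet inflect differently (hiunbfiwa, tutair), so the final letter is not what conditions the rule; the first letter is.
"tinotar" begins with t-. The stems beginning with t- (tuta → tutair, tofefep → tofefepir, tobfa → tobfair) add -ir.
So tinotar → tinotarir.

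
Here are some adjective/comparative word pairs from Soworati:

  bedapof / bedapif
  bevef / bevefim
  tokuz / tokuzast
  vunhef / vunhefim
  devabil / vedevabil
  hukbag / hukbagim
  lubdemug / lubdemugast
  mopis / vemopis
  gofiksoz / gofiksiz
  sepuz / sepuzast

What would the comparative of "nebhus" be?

sepuz and gofiksoz both end in -z yet inflect differently (sepuzast, gofiksiz), so the final letter is not what conditions the rule; the last vowel is.
"nebhus" has last vowel 'u'. The stems whose last vowel is 'u' (lubdemug → lubdemugast, sepuz → sepuzast, tokuz → tokuzast) add -ast.
The other patterns: stems whose last vowel is 'o' change the last vowel to 'i'; stems whose last vowel is 'i' add the prefix ve-; stems whose last vowel is 'a' or 'e' add -im.
So nebhus → nebhusast.

nebhusast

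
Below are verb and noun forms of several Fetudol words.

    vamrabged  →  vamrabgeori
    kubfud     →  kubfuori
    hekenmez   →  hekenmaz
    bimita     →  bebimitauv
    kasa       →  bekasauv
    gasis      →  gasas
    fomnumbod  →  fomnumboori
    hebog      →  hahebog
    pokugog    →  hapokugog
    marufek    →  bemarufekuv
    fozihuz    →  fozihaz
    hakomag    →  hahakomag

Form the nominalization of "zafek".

"zafek" ends in -k. The one such stem in the data (marufek → bemarufekuv) adds be- … -uv around the stem, so the same rule applies.
So zafek → bezafekuv.

bezafekuv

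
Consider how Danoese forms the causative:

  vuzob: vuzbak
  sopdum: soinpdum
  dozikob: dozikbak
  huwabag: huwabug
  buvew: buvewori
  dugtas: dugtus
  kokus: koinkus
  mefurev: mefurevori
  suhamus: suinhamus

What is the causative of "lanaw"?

lanuw

kokus and dugtas both end in -s yet inflect differently (koinkus, dugtus), so the final letter is not what conditions the rule; the last vowel is.
"lanaw" has last vowel 'a'. The stems whose last vowel is 'a' (dugtas → dugtus, huwabag → huwabug) change the last vowel to 'u'.
So lanaw → lanuw.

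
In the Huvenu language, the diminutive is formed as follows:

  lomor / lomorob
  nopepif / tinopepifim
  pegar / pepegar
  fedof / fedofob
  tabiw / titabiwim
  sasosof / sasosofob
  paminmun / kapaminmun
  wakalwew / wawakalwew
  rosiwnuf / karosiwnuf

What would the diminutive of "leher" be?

fedof and nopepif both end in -f yet inflect differently (fedofob, tinopepifim), so the final letter is not what conditions the rule; the last vowel is.
"leher" has last vowel 'e'. The one such stem in the data (wakalwew → wawakalwew) repeats the first consonant+vowel as a prefix (as does pegar), so the same rule applies.
The other patterns: stems whose last vowel is 'o' add -ob; stems whose last vowel is 'i' add ti- … -im around the stem; stems whose last vowel is 'u' add the prefix ka-.
So leher → leleher.

leleher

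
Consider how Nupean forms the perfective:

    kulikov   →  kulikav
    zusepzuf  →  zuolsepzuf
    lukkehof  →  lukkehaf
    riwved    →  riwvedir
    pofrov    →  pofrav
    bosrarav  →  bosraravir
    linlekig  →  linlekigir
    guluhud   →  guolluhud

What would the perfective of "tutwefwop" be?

tutwefwap

zusepzuf and lukkehof both end in -f yet inflect differently (zuolsepzuf, lukkehaf), so the final letter is not what conditions the rule; the last vowel is.
"tutwefwop" has last vowel 'o'. The stems whose last vowel is 'o' (kulikov → kulikav, pofrov → pofrav, lukkehof → lukkehaf) change the last vowel to 'a'.
So tutwefwop → tutwefwap.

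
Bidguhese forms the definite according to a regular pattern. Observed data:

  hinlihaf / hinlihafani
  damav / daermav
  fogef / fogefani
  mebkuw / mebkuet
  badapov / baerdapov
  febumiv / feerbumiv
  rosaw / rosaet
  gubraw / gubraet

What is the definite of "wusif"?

wusifani

hinlihaf and rosaw both have last vowel 'a' yet inflect differently (hinlihafani, rosaet), so the last vowel is not what conditions the rule; the final letter is.
"wusif" ends in -f. The stems ending in -f (hinlihaf → hinlihafani, fogef → fogefani) add -ani.
The other patterns: stems ending in -w drop the final letter and add -et; stems ending in -v insert -er- after the first vowel.
So wusif → wusifani.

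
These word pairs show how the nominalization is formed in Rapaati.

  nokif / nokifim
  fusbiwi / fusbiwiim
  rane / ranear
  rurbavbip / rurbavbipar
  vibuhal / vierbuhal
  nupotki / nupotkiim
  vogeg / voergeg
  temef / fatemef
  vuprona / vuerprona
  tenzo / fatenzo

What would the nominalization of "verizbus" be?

veerrizbus

temef and nokif both end in -f yet inflect differently (fatemef, nokifim), so the final letter is not what conditions the rule; the first letter is.
"verizbus" begins with v-. The stems beginning with v- (vogeg → voergeg, vuprona → vuerprona, vibuhal → vierbuhal) insert -er- after the first vowel.
So verizbus → veerrizbus.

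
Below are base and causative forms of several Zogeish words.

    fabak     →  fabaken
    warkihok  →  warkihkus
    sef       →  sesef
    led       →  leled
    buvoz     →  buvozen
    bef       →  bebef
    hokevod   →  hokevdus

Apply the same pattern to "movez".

movezen

led and hokevod both end in -d yet inflect differently (leled, hokevdus), so the final letter is not what conditions the rule; the number of vowels is.
"movez" has 2 vowels. The stems with 2 vowels (buvoz → buvozen, fabak → fabaken) add -en.
So movez → movezen.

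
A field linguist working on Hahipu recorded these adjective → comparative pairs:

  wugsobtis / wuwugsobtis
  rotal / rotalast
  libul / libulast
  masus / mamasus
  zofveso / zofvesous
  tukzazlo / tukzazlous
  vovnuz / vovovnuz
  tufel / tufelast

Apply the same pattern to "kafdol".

libul and vovnuz both have last vowel 'u' yet inflect differently (libulast, vovovnuz), so the last vowel is not what conditions the rule; the final letter is.
"kafdol" ends in -l. The stems ending in -l (libul → libulast, rotal → rotalast, tufel → tufelast) add -ast.
The other patterns: stems ending in -o add -us; stems ending in -s or -z repeat the first consonant+vowel as a prefix.
So kafdol → kafdolast.

kafdolast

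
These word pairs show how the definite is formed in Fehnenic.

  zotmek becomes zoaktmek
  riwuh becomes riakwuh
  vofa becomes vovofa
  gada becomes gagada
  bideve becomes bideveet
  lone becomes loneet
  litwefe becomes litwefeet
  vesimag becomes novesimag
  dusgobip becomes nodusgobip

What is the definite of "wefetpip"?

nowefetpip

zotmek and bideve both have last vowel 'e' yet inflect differently (zoaktmek, bideveet), so the last vowel is not what conditions the rule; the final letter is.
"wefetpip" ends in -p. The one such stem in the data (dusgobip → nodusgobip) adds the prefix no-, so the same rule applies.
The other patterns: stems ending in -h or -k insert -ak- after the first vowel; stems ending in -a repeat the first consonant+vowel as a prefix; stems ending in -e add -et.
So wefetpip → nowefetpip.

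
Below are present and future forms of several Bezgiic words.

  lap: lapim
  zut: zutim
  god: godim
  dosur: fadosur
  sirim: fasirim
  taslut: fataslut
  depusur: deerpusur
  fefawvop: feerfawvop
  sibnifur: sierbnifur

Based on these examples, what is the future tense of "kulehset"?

kuerlehset

zut and taslut both end in -t yet inflect differently (zutim, fataslut), so the final letter is not what conditions the rule; the number of vowels is.
"kulehset" has 3 vowels. The stems with 3 vowels (depusur → deerpusur, fefawvop → feerfawvop, sibnifur → sierbnifur) insert -er- after the first vowel.
So kulehset → kuerlehset.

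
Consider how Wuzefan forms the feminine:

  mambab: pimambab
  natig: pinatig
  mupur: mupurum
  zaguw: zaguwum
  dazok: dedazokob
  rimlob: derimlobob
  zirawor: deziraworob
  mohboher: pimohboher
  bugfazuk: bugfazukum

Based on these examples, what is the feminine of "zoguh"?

dazok and bugfazuk both end in -k yet inflect differently (dedazokob, bugfazukum), so the final letter is not what conditions the rule; the last vowel is.
"zoguh" has last vowel 'u'. The stems whose last vowel is 'u' (zaguw → zaguwum, bugfazuk → bugfazukum, mupur → mupurum) add -um.
The other patterns: stems whose last vowel is 'o' add de- … -ob around the stem; stems whose last vowel is 'a', 'e' or 'i' add the prefix pi-.
So zoguh → zoguhum.

zoguhum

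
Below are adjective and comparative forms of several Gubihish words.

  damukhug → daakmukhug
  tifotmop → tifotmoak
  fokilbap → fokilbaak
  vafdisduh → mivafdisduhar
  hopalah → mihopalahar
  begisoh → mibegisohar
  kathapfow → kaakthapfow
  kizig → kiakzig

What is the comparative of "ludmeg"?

tifotmop and begisoh both have last vowel 'o' yet inflect differently (tifotmoak, mibegisohar), so the last vowel is not what conditions the rule; the final letter is.
"ludmeg" ends in -g. The stems ending in -g (kizig → kiakzig, damukhug → daakmukhug) insert -ak- after the first vowel.
So ludmeg → luakdmeg.

luakdmeg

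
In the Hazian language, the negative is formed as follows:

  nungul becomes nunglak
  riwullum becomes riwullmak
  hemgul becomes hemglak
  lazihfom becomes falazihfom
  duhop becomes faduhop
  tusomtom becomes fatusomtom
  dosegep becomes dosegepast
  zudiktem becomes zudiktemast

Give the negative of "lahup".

"lahup" has last vowel 'u'. The stems whose last vowel is 'u' (nungul → nunglak, riwullum → riwullmak, hemgul → hemglak) delete the last vowel and add -ak.
So lahup → lahpak.

lahpak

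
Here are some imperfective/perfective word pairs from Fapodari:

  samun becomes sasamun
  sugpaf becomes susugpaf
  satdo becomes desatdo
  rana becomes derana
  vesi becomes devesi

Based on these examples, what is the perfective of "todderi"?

sugpaf and rana both have last vowel 'a' yet inflect differently (susugpaf, derana), so the last vowel is not what conditions the rule; whether the stem ends in a vowel or a consonant is.
"todderi" ends in a vowel. The stems ending in a vowel (satdo → desatdo, rana → derana, vesi → devesi) add the prefix de-.
The other pattern: stems ending in a consonant repeat the first consonant+vowel as a prefix.
So todderi → detodderi.

detodderi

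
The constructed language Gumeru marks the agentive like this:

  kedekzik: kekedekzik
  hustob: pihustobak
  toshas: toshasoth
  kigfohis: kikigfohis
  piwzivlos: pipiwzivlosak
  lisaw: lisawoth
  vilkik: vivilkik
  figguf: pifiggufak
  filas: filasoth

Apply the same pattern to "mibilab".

mibilaboth

"mibilab" has last vowel 'a'. The stems whose last vowel is 'a' (toshas → toshasoth, filas → filasoth, lisaw → lisawoth) add -oth.
The other patterns: stems whose last vowel is 'i' repeat the first consonant+vowel as a prefix; stems whose last vowel is 'o' or 'u' add pi- … -ak around the stem.
So mibilab → mibilaboth.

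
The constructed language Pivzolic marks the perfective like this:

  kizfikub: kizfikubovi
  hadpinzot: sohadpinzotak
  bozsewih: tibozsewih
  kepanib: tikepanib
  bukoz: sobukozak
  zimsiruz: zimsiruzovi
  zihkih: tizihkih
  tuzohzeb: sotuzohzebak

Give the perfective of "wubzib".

tiwubzib

kizfikub and kepanib both end in -b yet inflect differently (kizfikubovi, tikepanib), so the final letter is not what conditions the rule; the last vowel is.
"wubzib" has last vowel 'i'. The stems whose last vowel is 'i' (bozsewih → tibozsewih, zihkih → tizihkih, kepanib → tikepanib) add the prefix ti-.
The other patterns: stems whose last vowel is 'u' add -ovi; stems whose last vowel is 'e' or 'o' add so- … -ak around the stem.
So wubzib → tiwubzib.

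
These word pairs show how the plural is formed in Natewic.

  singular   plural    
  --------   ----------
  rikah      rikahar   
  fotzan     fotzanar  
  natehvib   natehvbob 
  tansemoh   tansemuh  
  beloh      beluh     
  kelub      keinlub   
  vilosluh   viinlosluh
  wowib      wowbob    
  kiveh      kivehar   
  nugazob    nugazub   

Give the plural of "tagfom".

rikah and beloh both end in -h yet inflect differently (rikahar, beluh), so the final letter is not what conditions the rule; the last vowel is.
"tagfom" has last vowel 'o'. The stems whose last vowel is 'o' (beloh → beluh, nugazob → nugazub, tansemoh → tansemuh) change the last vowel to 'u'.
The other patterns: stems whose last vowel is 'a' or 'e' add -ar; stems whose last vowel is 'i' delete the last vowel and add -ob; stems whose last vowel is 'u' insert -in- after the first vowel.
So tagfom → tagfum.

tagfum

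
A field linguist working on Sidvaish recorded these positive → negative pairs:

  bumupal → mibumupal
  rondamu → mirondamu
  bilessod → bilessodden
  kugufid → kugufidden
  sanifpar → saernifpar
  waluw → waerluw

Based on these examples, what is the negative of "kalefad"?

kalefadden

bumupal and sanifpar both have last vowel 'a' yet inflect differently (mibumupal, saernifpar), so the last vowel is not what conditions the rule; the final letter is.
"kalefad" ends in -d. The stems ending in -d (bilessod → bilessodden, kugufid → kugufidden) double the final consonant and add -en.
The other patterns: stems ending in -l or -u add the prefix mi-; stems ending in -r or -w insert -er- after the first vowel.
So kalefad → kalefadden.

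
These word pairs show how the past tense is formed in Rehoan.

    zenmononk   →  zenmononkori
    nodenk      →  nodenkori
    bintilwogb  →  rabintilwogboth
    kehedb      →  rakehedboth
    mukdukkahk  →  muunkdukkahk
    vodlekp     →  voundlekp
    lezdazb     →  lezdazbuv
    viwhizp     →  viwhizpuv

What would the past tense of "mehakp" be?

meunhakp

"mehakp" has second-to-last letter 'k'. The one such stem in the data (vodlekp → voundlekp) inserts -un- after the first vowel (as does mukdukkahk), so the same rule applies.
The other patterns: stems whose second-to-last letter is 'n' add -ori; stems whose second-to-last letter is 'd' or 'g' add ra- … -oth around the stem; stems whose second-to-last letter is 'z' add -uv.
So mehakp → meunhakp.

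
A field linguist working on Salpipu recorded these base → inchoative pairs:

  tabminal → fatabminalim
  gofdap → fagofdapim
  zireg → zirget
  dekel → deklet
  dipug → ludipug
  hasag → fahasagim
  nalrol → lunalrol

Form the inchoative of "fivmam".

fafivmamim

"fivmam" has last vowel 'a'. The stems whose last vowel is 'a' (gofdap → fagofdapim, hasag → fahasagim, tabminal → fatabminalim) add fa- … -im around the stem.
The other patterns: stems whose last vowel is 'e' delete the last vowel and add -et; stems whose last vowel is 'o' or 'u' add the prefix lu-.
So fivmam → fafivmamim.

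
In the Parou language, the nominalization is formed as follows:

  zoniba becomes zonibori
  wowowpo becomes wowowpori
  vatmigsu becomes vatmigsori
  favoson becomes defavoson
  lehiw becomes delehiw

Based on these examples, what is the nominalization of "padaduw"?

depadaduw

wowowpo and favoson both have last vowel 'o' yet inflect differently (wowowpori, defavoson), so the last vowel is not what conditions the rule; whether the stem ends in a vowel or a consonant is.
"padaduw" ends in a consonant. The stems ending in a consonant (favoson → defavoson, lehiw → delehiw) add the prefix de-.
So padaduw → depadaduw.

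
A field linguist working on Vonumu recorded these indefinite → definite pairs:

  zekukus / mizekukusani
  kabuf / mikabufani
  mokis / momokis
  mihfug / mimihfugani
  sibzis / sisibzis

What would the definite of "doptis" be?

zekukus and sibzis both end in -s yet inflect differently (mizekukusani, sisibzis), so the final letter is not what conditions the rule; the last vowel is.
"doptis" has last vowel 'i'. The stems whose last vowel is 'i' (sibzis → sisibzis, mokis → momokis) repeat the first consonant+vowel as a prefix.
The other pattern: stems whose last vowel is 'u' add mi- … -ani around the stem.
So doptis → dodoptis.

dodoptis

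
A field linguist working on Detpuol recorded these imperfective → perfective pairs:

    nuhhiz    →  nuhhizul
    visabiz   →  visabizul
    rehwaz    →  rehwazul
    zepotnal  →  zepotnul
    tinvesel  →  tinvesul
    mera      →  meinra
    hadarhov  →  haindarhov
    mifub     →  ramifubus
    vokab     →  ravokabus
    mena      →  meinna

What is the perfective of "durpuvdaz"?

durpuvdazul

"durpuvdaz" ends in -z. The stems ending in -z (nuhhiz → nuhhizul, visabiz → visabizul, rehwaz → rehwazul) add -ul.
So durpuvdaz → durpuvdazul.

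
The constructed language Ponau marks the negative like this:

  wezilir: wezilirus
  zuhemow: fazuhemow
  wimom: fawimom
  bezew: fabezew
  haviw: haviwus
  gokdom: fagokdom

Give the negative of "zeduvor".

haviw and zuhemow both end in -w yet inflect differently (haviwus, fazuhemow), so the final letter is not what conditions the rule; the last vowel is.
"zeduvor" has last vowel 'o'. The stems whose last vowel is 'o' (gokdom → fagokdom, zuhemow → fazuhemow, wimom → fawimom) add the prefix fa-.
The other pattern: stems whose last vowel is 'i' add -us.
So zeduvor → fazeduvor.

fazeduvor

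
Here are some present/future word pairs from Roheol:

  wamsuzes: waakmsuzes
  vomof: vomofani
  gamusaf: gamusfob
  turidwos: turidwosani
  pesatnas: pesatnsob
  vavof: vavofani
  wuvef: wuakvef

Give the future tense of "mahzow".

mahzowani

wuvef and gamusaf both end in -f yet inflect differently (wuakvef, gamusfob), so the final letter is not what conditions the rule; the last vowel is.
"mahzow" has last vowel 'o'. The stems whose last vowel is 'o' (turidwos → turidwosani, vomof → vomofani, vavof → vavofani) add -ani.
The other patterns: stems whose last vowel is 'e' insert -ak- after the first vowel; stems whose last vowel is 'a' delete the last vowel and add -ob.
So mahzow → mahzowani.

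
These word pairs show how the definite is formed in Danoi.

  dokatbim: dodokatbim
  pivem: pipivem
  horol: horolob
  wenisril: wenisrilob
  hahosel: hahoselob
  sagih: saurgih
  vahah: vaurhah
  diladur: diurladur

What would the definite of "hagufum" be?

hahagufum

"hagufum" ends in -m. The stems ending in -m (dokatbim → dodokatbim, pivem → pipivem) repeat the first consonant+vowel as a prefix.
The other patterns: stems ending in -l add -ob; stems ending in -h or -r insert -ur- after the first vowel.
So hagufum → hahagufum.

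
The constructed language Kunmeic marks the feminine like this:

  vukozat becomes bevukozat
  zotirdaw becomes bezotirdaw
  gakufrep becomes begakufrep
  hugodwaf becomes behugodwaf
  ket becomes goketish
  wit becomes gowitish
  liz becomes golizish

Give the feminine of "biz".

"biz" has 1 vowel. The stems with 1 vowel (ket → goketish, wit → gowitish, liz → golizish) add go- … -ish around the stem.
So biz → gobizish.

gobizish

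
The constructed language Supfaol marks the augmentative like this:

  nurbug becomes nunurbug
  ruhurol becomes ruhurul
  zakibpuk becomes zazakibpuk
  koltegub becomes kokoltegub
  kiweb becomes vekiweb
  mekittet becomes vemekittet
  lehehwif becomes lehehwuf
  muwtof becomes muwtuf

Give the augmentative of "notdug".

"notdug" has last vowel 'u'. The stems whose last vowel is 'u' (zakibpuk → zazakibpuk, nurbug → nunurbug, koltegub → kokoltegub) repeat the first consonant+vowel as a prefix.
So notdug → nonotdug.

nonotdug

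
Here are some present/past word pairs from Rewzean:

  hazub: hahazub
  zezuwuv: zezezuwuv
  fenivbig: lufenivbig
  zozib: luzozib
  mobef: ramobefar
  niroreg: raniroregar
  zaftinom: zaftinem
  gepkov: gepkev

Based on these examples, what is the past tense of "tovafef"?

ratovafefar

"tovafef" has last vowel 'e'. The stems whose last vowel is 'e' (mobef → ramobefar, niroreg → raniroregar) add ra- … -ar around the stem.
The other patterns: stems whose last vowel is 'u' repeat the first consonant+vowel as a prefix; stems whose last vowel is 'i' add the prefix lu-; stems whose last vowel is 'o' change the last vowel to 'e'.
So tovafef → ratovafefar.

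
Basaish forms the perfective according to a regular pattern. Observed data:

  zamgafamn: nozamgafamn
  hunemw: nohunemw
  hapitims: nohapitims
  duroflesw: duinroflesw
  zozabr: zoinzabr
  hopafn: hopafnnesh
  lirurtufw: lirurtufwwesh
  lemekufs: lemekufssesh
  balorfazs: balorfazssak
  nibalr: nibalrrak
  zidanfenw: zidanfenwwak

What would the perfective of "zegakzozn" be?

hunemw and duroflesw both end in -w yet inflect differently (nohunemw, duinroflesw), so the final letter is not what conditions the rule; the second-to-last letter is.
"zegakzozn" has second-to-last letter 'z'. The one such stem in the data (balorfazs → balorfazssak) doubles the final consonant and adds -ak (as do nibalr, zidanfenw), so the same rule applies.
The other patterns: stems whose second-to-last letter is 'm' add the prefix no-; stems whose second-to-last letter is 'b' or 's' insert -in- after the first vowel; stems whose second-to-last letter is 'f' double the final consonant and add -esh.
So zegakzozn → zegakzoznnak.

zegakzoznnak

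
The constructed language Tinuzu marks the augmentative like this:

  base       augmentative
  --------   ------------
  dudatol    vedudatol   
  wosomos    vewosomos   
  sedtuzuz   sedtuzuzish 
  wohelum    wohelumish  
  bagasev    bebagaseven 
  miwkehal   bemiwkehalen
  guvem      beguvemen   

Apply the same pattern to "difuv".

difuvish

dudatol and miwkehal both end in -l yet inflect differently (vedudatol, bemiwkehalen), so the final letter is not what conditions the rule; the last vowel is.
"difuv" has last vowel 'u'. The stems whose last vowel is 'u' (sedtuzuz → sedtuzuzish, wohelum → wohelumish) add -ish.
The other patterns: stems whose last vowel is 'o' add the prefix ve-; stems whose last vowel is 'a' or 'e' add be- … -en around the stem.
So difuv → difuvish.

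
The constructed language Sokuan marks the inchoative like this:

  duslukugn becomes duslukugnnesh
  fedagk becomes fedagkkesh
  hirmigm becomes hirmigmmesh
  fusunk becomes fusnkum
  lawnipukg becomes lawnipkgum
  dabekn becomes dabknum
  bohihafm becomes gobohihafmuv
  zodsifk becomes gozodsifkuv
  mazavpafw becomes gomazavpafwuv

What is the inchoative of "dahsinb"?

fedagk and fusunk both end in -k yet inflect differently (fedagkkesh, fusnkum), so the final letter is not what conditions the rule; the second-to-last letter is.
"dahsinb" has second-to-last letter 'n'. The one such stem in the data (fusunk → fusnkum) deletes the last vowel and adds -um (as do lawnipukg, dabekn), so the same rule applies.
The other patterns: stems whose second-to-last letter is 'g' double the final consonant and add -esh; stems whose second-to-last letter is 'f' add go- … -uv around the stem.
So dahsinb → dahsnbum.

dahsnbum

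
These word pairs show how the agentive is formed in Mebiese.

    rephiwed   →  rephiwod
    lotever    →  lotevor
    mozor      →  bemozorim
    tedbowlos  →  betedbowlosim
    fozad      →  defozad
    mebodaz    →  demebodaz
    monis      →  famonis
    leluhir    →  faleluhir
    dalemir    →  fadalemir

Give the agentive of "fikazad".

lotever and mozor both end in -r yet inflect differently (lotevor, bemozorim), so the final letter is not what conditions the rule; the last vowel is.
"fikazad" has last vowel 'a'. The stems whose last vowel is 'a' (fozad → defozad, mebodaz → demebodaz) add the prefix de-.
So fikazad → defikazad.

defikazad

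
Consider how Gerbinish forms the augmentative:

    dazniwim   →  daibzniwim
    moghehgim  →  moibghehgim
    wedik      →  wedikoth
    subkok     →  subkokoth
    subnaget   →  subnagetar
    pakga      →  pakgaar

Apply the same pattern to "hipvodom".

hiibpvodom

"hipvodom" ends in -m. The stems ending in -m (dazniwim → daibzniwim, moghehgim → moibghehgim) insert -ib- after the first vowel.
So hipvodom → hiibpvodom.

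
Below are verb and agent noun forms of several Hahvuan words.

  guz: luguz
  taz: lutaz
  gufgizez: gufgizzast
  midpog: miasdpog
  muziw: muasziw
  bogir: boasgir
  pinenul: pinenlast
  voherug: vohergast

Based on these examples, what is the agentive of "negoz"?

neasgoz

"negoz" has 2 vowels. The stems with 2 vowels (bogir → boasgir, muziw → muasziw, midpog → miasdpog) insert -as- after the first vowel.
The other patterns: stems with 1 vowel add the prefix lu-; stems with 3 vowels delete the last vowel and add -ast.
So negoz → neasgoz.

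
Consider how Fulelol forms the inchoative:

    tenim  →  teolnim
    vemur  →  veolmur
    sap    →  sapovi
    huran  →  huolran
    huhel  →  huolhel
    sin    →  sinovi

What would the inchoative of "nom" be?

nomovi

huran and sin both end in -n yet inflect differently (huolran, sinovi), so the final letter is not what conditions the rule; the number of vowels is.
"nom" has 1 vowel. The stems with 1 vowel (sin → sinovi, sap → sapovi) add -ovi.
So nom → nomovi.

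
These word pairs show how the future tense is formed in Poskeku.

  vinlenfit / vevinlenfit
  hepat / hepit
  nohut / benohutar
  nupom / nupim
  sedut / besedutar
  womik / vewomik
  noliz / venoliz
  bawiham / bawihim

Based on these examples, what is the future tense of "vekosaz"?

vinlenfit and hepat both end in -t yet inflect differently (vevinlenfit, hepit), so the final letter is not what conditions the rule; the last vowel is.
"vekosaz" has last vowel 'a'. The stems whose last vowel is 'a' (hepat → hepit, bawiham → bawihim) change the last vowel to 'i'.
So vekosaz → vekosiz.

vekosiz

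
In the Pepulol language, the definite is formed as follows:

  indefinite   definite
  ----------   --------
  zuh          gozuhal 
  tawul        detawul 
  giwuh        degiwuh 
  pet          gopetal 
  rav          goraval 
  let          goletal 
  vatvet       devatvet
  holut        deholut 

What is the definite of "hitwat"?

giwuh and zuh both end in -h yet inflect differently (degiwuh, gozuhal), so the final letter is not what conditions the rule; the number of vowels is.
"hitwat" has 2 vowels. The stems with 2 vowels (vatvet → devatvet, tawul → detawul, giwuh → degiwuh) add the prefix de-.
So hitwat → dehitwat.

dehitwat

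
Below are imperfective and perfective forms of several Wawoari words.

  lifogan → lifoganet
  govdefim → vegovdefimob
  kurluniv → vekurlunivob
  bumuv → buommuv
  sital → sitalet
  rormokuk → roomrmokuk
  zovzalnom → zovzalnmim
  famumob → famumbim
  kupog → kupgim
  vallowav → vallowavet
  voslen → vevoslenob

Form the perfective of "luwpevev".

"luwpevev" has last vowel 'e'. The one such stem in the data (voslen → vevoslenob) adds ve- … -ob around the stem, so the same rule applies.
The other patterns: stems whose last vowel is 'u' insert -om- after the first vowel; stems whose last vowel is 'a' add -et; stems whose last vowel is 'o' delete the last vowel and add -im.
So luwpevev → veluwpevevob.

veluwpevevob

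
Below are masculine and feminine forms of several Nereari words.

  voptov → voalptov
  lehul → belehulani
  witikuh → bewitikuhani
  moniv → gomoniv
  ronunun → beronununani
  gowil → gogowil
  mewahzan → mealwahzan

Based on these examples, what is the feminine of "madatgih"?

gomadatgih

lehul and gowil both end in -l yet inflect differently (belehulani, gogowil), so the final letter is not what conditions the rule; the last vowel is.
"madatgih" has last vowel 'i'. The stems whose last vowel is 'i' (moniv → gomoniv, gowil → gogowil) add the prefix go-.
The other patterns: stems whose last vowel is 'u' add be- … -ani around the stem; stems whose last vowel is 'a' or 'o' insert -al- after the first vowel.
So madatgih → gomadatgih.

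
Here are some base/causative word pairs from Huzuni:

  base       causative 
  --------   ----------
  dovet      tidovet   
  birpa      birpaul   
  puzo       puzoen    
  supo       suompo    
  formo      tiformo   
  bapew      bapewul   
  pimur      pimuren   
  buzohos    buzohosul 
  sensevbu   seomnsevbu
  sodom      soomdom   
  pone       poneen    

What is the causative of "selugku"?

seomlugku

puzo and supo both end in -o yet inflect differently (puzoen, suompo), so the final letter is not what conditions the rule; the first letter is.
"selugku" begins with s-. The stems beginning with s- (sodom → soomdom, supo → suompo, sensevbu → seomnsevbu) insert -om- after the first vowel.
So selugku → seomlugku.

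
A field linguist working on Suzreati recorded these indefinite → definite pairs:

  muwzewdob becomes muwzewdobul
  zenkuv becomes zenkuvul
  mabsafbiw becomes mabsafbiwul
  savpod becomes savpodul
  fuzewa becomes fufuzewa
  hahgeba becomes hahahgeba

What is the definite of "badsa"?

muwzewdob and fuzewa both have 3 vowels yet inflect differently (muwzewdobul, fufuzewa), so the number of vowels is not what conditions the rule; whether the stem ends in a vowel or a consonant is.
"badsa" ends in a vowel. The stems ending in a vowel (fuzewa → fufuzewa, hahgeba → hahahgeba) repeat the first consonant+vowel as a prefix.
So badsa → babadsa.

babadsa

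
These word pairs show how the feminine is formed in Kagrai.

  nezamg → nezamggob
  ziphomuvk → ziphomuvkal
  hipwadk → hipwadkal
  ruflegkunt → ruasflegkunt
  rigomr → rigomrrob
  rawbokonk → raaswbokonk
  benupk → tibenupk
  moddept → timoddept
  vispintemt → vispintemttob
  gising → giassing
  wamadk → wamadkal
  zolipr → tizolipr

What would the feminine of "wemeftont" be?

weasmeftont

"wemeftont" has second-to-last letter 'n'. The stems whose second-to-last letter is 'n' (rawbokonk → raaswbokonk, ruflegkunt → ruasflegkunt, gising → giassing) insert -as- after the first vowel.
The other patterns: stems whose second-to-last letter is 'd' or 'v' add -al; stems whose second-to-last letter is 'p' add the prefix ti-; stems whose second-to-last letter is 'm' double the final consonant and add -ob.
So wemeftont → weasmeftont.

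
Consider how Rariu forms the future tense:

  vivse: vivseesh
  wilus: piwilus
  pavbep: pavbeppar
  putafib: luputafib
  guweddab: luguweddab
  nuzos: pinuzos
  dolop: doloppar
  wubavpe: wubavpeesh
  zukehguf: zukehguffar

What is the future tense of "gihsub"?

wilus and zukehguf both have last vowel 'u' yet inflect differently (piwilus, zukehguffar), so the last vowel is not what conditions the rule; the final letter is.
"gihsub" ends in -b. The stems ending in -b (guweddab → luguweddab, putafib → luputafib) add the prefix lu-.
The other patterns: stems ending in -s add the prefix pi-; stems ending in -e add -esh; stems ending in -f or -p double the final consonant and add -ar.
So gihsub → lugihsub.

lugihsub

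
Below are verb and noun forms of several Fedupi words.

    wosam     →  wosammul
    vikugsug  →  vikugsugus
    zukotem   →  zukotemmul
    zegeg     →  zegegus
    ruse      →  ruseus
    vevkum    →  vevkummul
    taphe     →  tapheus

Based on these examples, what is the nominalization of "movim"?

vevkum and vikugsug both have last vowel 'u' yet inflect differently (vevkummul, vikugsugus), so the last vowel is not what conditions the rule; the final letter is.
"movim" ends in -m. The stems ending in -m (wosam → wosammul, zukotem → zukotemmul, vevkum → vevkummul) double the final consonant and add -ul.
The other pattern: stems ending in -e or -g add -us.
So movim → movimmul.

movimmul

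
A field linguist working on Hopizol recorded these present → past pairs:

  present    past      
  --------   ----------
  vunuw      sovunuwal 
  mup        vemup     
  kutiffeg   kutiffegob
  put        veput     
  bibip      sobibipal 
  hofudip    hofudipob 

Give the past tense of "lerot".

mup and bibip both end in -p yet inflect differently (vemup, sobibipal), so the final letter is not what conditions the rule; the number of vowels is.
"lerot" has 2 vowels. The stems with 2 vowels (vunuw → sovunuwal, bibip → sobibipal) add so- … -al around the stem.
The other patterns: stems with 1 vowel add the prefix ve-; stems with 3 vowels add -ob.
So lerot → solerotal.

solerotal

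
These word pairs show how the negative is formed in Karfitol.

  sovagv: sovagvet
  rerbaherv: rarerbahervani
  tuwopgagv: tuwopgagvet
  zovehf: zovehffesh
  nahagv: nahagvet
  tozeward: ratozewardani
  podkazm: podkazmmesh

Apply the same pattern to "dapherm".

radaphermani

rerbaherv and tuwopgagv both end in -v yet inflect differently (rarerbahervani, tuwopgagvet), so the final letter is not what conditions the rule; the second-to-last letter is.
"dapherm" has second-to-last letter 'r'. The stems whose second-to-last letter is 'r' (tozeward → ratozewardani, rerbaherv → rarerbahervani) add ra- … -ani around the stem.
So dapherm → radaphermani.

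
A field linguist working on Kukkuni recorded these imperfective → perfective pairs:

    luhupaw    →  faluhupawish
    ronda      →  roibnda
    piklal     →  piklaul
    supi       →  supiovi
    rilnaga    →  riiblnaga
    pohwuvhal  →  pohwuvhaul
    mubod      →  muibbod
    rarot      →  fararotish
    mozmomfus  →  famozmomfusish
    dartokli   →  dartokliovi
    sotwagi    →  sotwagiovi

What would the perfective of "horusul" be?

horusuul

ronda and piklal both have last vowel 'a' yet inflect differently (roibnda, piklaul), so the last vowel is not what conditions the rule; the final letter is.
"horusul" ends in -l. The stems ending in -l (piklal → piklaul, pohwuvhal → pohwuvhaul) drop the final letter and add -ul.
The other patterns: stems ending in -i add -ovi; stems ending in -a or -d insert -ib- after the first vowel; stems ending in -s, -t or -w add fa- … -ish around the stem.
So horusul → horusuul.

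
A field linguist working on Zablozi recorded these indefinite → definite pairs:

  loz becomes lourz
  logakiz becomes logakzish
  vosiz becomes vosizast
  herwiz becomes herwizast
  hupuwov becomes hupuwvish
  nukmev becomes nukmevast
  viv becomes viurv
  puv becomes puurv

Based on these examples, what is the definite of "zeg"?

zeurg

loz and vosiz both end in -z yet inflect differently (lourz, vosizast), so the final letter is not what conditions the rule; the number of vowels is.
"zeg" has 1 vowel. The stems with 1 vowel (viv → viurv, loz → lourz, puv → puurv) insert -ur- after the first vowel.
The other patterns: stems with 2 vowels add -ast; stems with 3 vowels delete the last vowel and add -ish.
So zeg → zeurg.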